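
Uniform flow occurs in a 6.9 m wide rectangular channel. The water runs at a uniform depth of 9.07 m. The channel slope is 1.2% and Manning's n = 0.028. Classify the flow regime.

subcritical

Flow area A = b·y = 6.9 × 9.07 = 62.58 m². Wetted perimeter P = b + 2y = 6.9 + 2×9.07 = 25.04 m.
Hydraulic radius R = A/P = 62.58/25.04 = 2.499 m.
V = (1/n) R^(2/3) √S = (1/0.028) × 2.499^(2/3) × √0.012 = 7.205 m/s. Hydraulic depth D_h = A/T = 62.58/6.9 = 9.07 m.
Froude number Fr = V/√(g·D_h) = 7.205/√(9.81×9.07) = 0.764, which is less than 1, so the flow is subcritical.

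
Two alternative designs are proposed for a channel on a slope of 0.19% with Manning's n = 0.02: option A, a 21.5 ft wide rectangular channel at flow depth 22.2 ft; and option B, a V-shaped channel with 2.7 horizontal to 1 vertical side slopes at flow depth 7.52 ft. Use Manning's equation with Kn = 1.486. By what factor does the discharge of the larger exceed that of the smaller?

Channel A: Flow area A = b·y = 21.5 × 22.2 = 477.3 ft². Wetted perimeter P = b + 2y = 21.5 + 2×22.2 = 65.9 ft. Hydraulic radius R = A/P = 477.3/65.9 = 7.243 ft. Q_A = (1.486/0.02)·477.3·7.243^(2/3)·√0.0019 = 5787 ft³/s.
Channel B: For a triangular section with side slope z = 2.7: A = zy² = 2.7×7.52² = 152.7 ft²; P = 2y√(1+z²) = 2×7.52×2.879 = 43.3 ft. Hydraulic radius R = A/P = 152.7/43.3 = 3.526 ft. Q_B = (1.486/0.02)·152.7·3.526^(2/3)·√0.0019 = 1146 ft³/s.
The larger discharge is 5787 ft³/s and the smaller is 1146 ft³/s; the ratio is 5.05.

5.05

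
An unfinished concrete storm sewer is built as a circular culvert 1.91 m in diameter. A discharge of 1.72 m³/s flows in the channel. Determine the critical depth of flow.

y_c = 0.625 m

At critical depth, Q² T / (g A³) = 1, i.e. A³/T = Q²/g = 1.72²/9.81 = 0.3016.
Trying y = 0.49 m: A³/T = 0.1175 — too small.
Trying y = 0.694 m: A³/T = 0.4526 — too large.
Trying y = 0.625 m: A³/T = 0.3021 — close enough.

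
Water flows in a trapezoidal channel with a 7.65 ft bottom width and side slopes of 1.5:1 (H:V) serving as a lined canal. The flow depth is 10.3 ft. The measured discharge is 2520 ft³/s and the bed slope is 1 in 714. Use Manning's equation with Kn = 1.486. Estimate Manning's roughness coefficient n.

n = 0.016

With bottom width b = 7.65 ft and side slope z = 1.5: A = (b + zy)y = (7.65 + 1.5×10.3)×10.3 = 237.9 ft²; P = b + 2y√(1+z²) = 7.65 + 2×10.3×1.803 = 44.79 ft.
Hydraulic radius R = A/P = 237.9/44.79 = 5.312 ft.
Rearranging Manning's equation: n = (1.486/Q) A R^(2/3) S^(1/2) = (1.486/2520) × 237.9 × 5.312^(2/3) × √0.001401 = 0.016.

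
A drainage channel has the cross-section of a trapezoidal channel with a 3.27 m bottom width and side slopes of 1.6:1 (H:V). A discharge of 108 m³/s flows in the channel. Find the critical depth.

y_c = 3.06 m

At critical depth, Q² T / (g A³) = 1, i.e. A³/T = Q²/g = 108²/9.81 = 1189.
Try y = 2.73 m: A³/T = 755.1 — low.
Try y = 3.62 m: A³/T = 2377 — high.
Try y = 3.06 m: A³/T = 1194 — close enough.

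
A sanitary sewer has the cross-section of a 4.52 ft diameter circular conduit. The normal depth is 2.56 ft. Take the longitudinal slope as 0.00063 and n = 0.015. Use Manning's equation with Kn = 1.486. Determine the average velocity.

For a circular section of diameter D = 4.52 ft at depth y = 2.56 ft, the central angle is θ = 2 arccos(1 − 2y/D) = 3.408 rad. Then A = (D²/8)(θ − sin θ) = 9.375 ft² and P = Dθ/2 = 7.702 ft.
Hydraulic radius R = A/P = 9.375/7.702 = 1.217 ft.
From Manning's equation, V = (1.486/n) R^(2/3) S^(1/2) = (1.486/0.015) × 1.217^(2/3) × 0.00063^(1/2) = 2.83 ft/s.

V = 2.83 ft/s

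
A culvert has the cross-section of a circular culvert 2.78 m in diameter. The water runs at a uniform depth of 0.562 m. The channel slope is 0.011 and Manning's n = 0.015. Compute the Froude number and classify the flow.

For a circular section of diameter D = 2.78 m at depth y = 0.562 m, the central angle is θ = 2 arccos(1 − 2y/D) = 1.865 rad. Then A = (D²/8)(θ − sin θ) = 0.8776 m² and P = Dθ/2 = 2.593 m.
Hydraulic radius R = A/P = 0.8776/2.593 = 0.3385 m.
V = (1/n) R^(2/3) √S = (1/0.015) × 0.3385^(2/3) × √0.011 = 3.396 m/s. Hydraulic depth D_h = A/T = 0.8776/2.233 = 0.393 m.
Froude number Fr = V/√(g·D_h) = 3.396/√(9.81×0.393) = 1.73, which is greater than 1, so the flow is supercritical.

supercritical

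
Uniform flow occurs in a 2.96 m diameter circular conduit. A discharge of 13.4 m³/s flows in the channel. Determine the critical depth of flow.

At critical depth, Q² T / (g A³) = 1, i.e. A³/T = Q²/g = 13.4²/9.81 = 18.3.
At y = 1.14 m: A³/T = 5.062 — low.
At y = 1.59 m: A³/T = 18.09 — ≈ 18.3.

y_c = 1.59 m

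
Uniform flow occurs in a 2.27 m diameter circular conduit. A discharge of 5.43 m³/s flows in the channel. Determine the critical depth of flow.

y_c = 1.08 m

At critical depth, Q² T / (g A³) = 1, i.e. A³/T = Q²/g = 5.43²/9.81 = 3.006.
Trying y = 1.36 m: A³/T = 7.286 — too large.
Trying y = 1.08 m: A³/T = 3.019 — close enough.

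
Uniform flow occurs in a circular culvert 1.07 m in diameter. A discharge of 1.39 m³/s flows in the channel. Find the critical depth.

y_c = 0.667 m

At critical depth, Q² T / (g A³) = 1, i.e. A³/T = Q²/g = 1.39²/9.81 = 0.197.
At y = 0.592 m: A³/T = 0.125 — low.
At y = 0.807 m: A³/T = 0.418 — high.
At y = 0.667 m: A³/T = 0.1975 — close enough.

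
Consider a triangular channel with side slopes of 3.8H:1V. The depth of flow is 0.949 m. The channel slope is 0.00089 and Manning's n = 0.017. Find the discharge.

Q = 3.57 m³/s

For a triangular section with side slope z = 3.8: A = zy² = 3.8×0.949² = 3.422 m²; P = 2y√(1+z²) = 2×0.949×3.929 = 7.458 m.
Hydraulic radius R = A/P = 3.422/7.458 = 0.4589 m.
Manning's equation: Q = (1/n) A R^(2/3) S^(1/2) = (1/0.017) × 3.422 × 0.4589^(2/3) × 0.00089^(1/2) = 3.57 m³/s.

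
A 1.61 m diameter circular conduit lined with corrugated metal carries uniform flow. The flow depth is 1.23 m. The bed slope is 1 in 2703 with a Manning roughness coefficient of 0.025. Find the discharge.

Q = 0.795 m³/s

For a circular section of diameter D = 1.61 m at depth y = 1.23 m, the central angle is θ = 2 arccos(1 − 2y/D) = 4.254 rad. Then A = (D²/8)(θ − sin θ) = 1.669 m² and P = Dθ/2 = 3.424 m.
Hydraulic radius R = A/P = 1.669/3.424 = 0.4873 m.
Manning's equation: Q = (1/n) A R^(2/3) S^(1/2) = (1/0.025) × 1.669 × 0.4873^(2/3) × 0.00037^(1/2) = 0.795 m³/s.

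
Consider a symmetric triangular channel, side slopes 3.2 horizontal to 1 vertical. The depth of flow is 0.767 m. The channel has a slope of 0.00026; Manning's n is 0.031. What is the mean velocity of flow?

V = 0.266 m/s

For a triangular section with side slope z = 3.2: A = zy² = 3.2×0.767² = 1.883 m²; P = 2y√(1+z²) = 2×0.767×3.353 = 5.143 m.
Hydraulic radius R = A/P = 1.883/5.143 = 0.366 m.
From Manning's equation, V = (1/n) R^(2/3) S^(1/2) = (1/0.031) × 0.366^(2/3) × 0.00026^(1/2) = 0.266 m/s.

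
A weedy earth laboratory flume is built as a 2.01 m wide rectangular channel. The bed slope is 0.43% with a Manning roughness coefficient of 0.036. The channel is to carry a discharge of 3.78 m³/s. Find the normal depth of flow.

Manning's equation rearranged: A R^(2/3) = nQ / (1·√S) = 0.036 × 3.78 / (√0.0043) = 2.075.
At y = 1.22 m: A R^(2/3) = 1.648 — too small.
At y = 1.46 m: A R^(2/3) = 2.077 — matches.

y_n = 1.46 m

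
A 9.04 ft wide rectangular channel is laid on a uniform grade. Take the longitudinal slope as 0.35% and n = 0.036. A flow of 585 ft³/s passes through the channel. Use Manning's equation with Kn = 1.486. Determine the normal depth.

Manning's equation rearranged: A R^(2/3) = nQ / (1.486·√S) = 0.036 × 585 / (1.486 × √0.0035) = 239.6.
At y = 9.31 ft: A R^(2/3) = 176.7 — too small.
At y = 14.2 ft: A R^(2/3) = 291.9 — too large.
At y = 12 ft: A R^(2/3) = 239.6 — matches.

y_n = 12 ft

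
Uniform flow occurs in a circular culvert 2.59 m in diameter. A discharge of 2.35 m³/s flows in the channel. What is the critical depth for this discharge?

y_c = 0.672 m

At critical depth, Q² T / (g A³) = 1, i.e. A³/T = Q²/g = 2.35²/9.81 = 0.5629.
Trying y = 0.549 m: A³/T = 0.2558 — low.
Trying y = 0.827 m: A³/T = 1.26 — high.
Trying y = 0.672 m: A³/T = 0.563 — ≈ 0.5629.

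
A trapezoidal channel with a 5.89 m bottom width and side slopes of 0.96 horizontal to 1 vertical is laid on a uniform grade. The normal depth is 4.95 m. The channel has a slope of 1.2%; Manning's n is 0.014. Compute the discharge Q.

With bottom width b = 5.89 m and side slope z = 0.96: A = (b + zy)y = (5.89 + 0.96×4.95)×4.95 = 52.68 m²; P = b + 2y√(1+z²) = 5.89 + 2×4.95×1.386 = 19.61 m.
Hydraulic radius R = A/P = 52.68/19.61 = 2.686 m.
Manning's equation: Q = (1/n) A R^(2/3) S^(1/2) = (1/0.014) × 52.68 × 2.686^(2/3) × 0.012^(1/2) = 796 m³/s.

Q = 796 m³/s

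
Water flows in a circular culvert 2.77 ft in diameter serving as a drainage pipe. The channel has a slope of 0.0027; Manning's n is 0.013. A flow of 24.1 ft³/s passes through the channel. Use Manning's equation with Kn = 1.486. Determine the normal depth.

y_n = 1.98 ft

Manning's equation rearranged: A R^(2/3) = nQ / (1.486·√S) = 0.013 × 24.1 / (1.486 × √0.0027) = 4.058.
At y = 1.62 ft: A R^(2/3) = 3.046 — low.
At y = 1.98 ft: A R^(2/3) = 4.057 — close enough.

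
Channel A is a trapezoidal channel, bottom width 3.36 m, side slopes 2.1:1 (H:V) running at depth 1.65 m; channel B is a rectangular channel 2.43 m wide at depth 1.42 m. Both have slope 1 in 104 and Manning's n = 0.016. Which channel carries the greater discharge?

channel A

Channel A: With bottom width b = 3.36 m and side slope z = 2.1: A = (b + zy)y = (3.36 + 2.1×1.65)×1.65 = 11.26 m²; P = b + 2y√(1+z²) = 3.36 + 2×1.65×2.326 = 11.04 m. Hydraulic radius R = A/P = 11.26/11.04 = 1.02 m. Q_A = (1/0.016)·11.26·1.02^(2/3)·√0.009615 = 69.95 m³/s.
Channel B: Flow area A = b·y = 2.43 × 1.42 = 3.451 m². Wetted perimeter P = b + 2y = 2.43 + 2×1.42 = 5.27 m. Hydraulic radius R = A/P = 3.451/5.27 = 0.6548 m. Q_B = (1/0.016)·3.451·0.6548^(2/3)·√0.009615 = 15.95 m³/s.
Q_A = 69.95 m³/s vs Q_B = 15.95 m³/s, so channel A carries more.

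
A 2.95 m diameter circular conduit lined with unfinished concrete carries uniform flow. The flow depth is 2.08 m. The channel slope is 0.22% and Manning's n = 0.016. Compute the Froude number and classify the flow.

For a circular section of diameter D = 2.95 m at depth y = 2.08 m, the central angle is θ = 2 arccos(1 − 2y/D) = 3.987 rad. Then A = (D²/8)(θ − sin θ) = 5.151 m² and P = Dθ/2 = 5.881 m.
Hydraulic radius R = A/P = 5.151/5.881 = 0.8759 m.
V = (1/n) R^(2/3) √S = (1/0.016) × 0.8759^(2/3) × √0.0022 = 2.684 m/s. Hydraulic depth D_h = A/T = 5.151/2.69 = 1.915 m.
Froude number Fr = V/√(g·D_h) = 2.684/√(9.81×1.915) = 0.619, which is less than 1, so the flow is subcritical.

subcritical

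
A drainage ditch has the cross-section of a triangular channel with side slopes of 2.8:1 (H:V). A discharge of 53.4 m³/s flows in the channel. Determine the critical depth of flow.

At critical depth, Q² T / (g A³) = 1, i.e. A³/T = Q²/g = 53.4²/9.81 = 290.7.
Try y = 2.76 m: A³/T = 627.8 — over.
Try y = 2.37 m: A³/T = 293.1 — ≈ 290.7.

y_c = 2.37 m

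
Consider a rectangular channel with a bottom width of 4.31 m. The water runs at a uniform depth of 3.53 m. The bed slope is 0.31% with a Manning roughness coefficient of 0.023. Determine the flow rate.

Flow area A = b·y = 4.31 × 3.53 = 15.21 m². Wetted perimeter P = b + 2y = 4.31 + 2×3.53 = 11.37 m.
Hydraulic radius R = A/P = 15.21/11.37 = 1.338 m.
Manning's equation: Q = (1/n) A R^(2/3) S^(1/2) = (1/0.023) × 15.21 × 1.338^(2/3) × 0.0031^(1/2) = 44.7 m³/s.

Q = 44.7 m³/s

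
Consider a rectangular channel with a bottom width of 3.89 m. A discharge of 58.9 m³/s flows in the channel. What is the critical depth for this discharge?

For a rectangular channel, critical depth y_c = (q²/g)^(1/3) where q = Q/b = 58.9/3.89 = 15.14 m²/s.
So y_c = (15.14²/9.81)^(1/3) = 2.86 m.

y_c = 2.86 m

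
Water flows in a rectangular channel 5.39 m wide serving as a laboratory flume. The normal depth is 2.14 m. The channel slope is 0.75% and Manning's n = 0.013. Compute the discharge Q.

Flow area A = b·y = 5.39 × 2.14 = 11.53 m². Wetted perimeter P = b + 2y = 5.39 + 2×2.14 = 9.67 m.
Hydraulic radius R = A/P = 11.53/9.67 = 1.193 m.
Manning's equation: Q = (1/n) A R^(2/3) S^(1/2) = (1/0.013) × 11.53 × 1.193^(2/3) × 0.0075^(1/2) = 86.4 m³/s.

Q = 86.4 m³/s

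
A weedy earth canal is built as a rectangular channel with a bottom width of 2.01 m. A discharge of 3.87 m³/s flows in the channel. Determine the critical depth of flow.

For a rectangular channel, critical depth y_c = (q²/g)^(1/3) where q = Q/b = 3.87/2.01 = 1.925 m²/s.
So y_c = (1.925²/9.81)^(1/3) = 0.723 m.

y_c = 0.723 m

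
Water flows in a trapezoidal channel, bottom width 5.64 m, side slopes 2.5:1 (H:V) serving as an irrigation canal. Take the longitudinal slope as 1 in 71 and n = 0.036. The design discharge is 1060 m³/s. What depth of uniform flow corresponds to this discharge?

Manning's equation rearranged: A R^(2/3) = nQ / (1·√S) = 0.036 × 1060 / (√0.01408) = 321.5.
Try y = 5.04 m: A R^(2/3) = 182.8 — too small.
Try y = 7.3 m: A R^(2/3) = 430.6 — too large.
Try y = 6.44 m: A R^(2/3) = 321 — ≈ 321.5.

y_n = 6.44 m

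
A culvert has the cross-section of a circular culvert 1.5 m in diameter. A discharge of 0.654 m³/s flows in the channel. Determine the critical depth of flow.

At critical depth, Q² T / (g A³) = 1, i.e. A³/T = Q²/g = 0.654²/9.81 = 0.0436.
Try y = 0.501 m: A³/T = 0.0977 — over.
Try y = 0.334 m: A³/T = 0.0202 — short.
Try y = 0.407 m: A³/T = 0.04366 — matches.

y_c = 0.407 m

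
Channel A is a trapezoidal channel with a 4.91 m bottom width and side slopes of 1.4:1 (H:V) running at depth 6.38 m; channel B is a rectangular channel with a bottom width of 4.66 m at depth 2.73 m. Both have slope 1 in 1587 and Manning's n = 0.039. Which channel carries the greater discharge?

Channel A: With bottom width b = 4.91 m and side slope z = 1.4: A = (b + zy)y = (4.91 + 1.4×6.38)×6.38 = 88.31 m²; P = b + 2y√(1+z²) = 4.91 + 2×6.38×1.72 = 26.86 m. Hydraulic radius R = A/P = 88.31/26.86 = 3.287 m. Q_A = (1/0.039)·88.31·3.287^(2/3)·√0.0006301 = 125.7 m³/s.
Channel B: Flow area A = b·y = 4.66 × 2.73 = 12.72 m². Wetted perimeter P = b + 2y = 4.66 + 2×2.73 = 10.12 m. Hydraulic radius R = A/P = 12.72/10.12 = 1.257 m. Q_B = (1/0.039)·12.72·1.257^(2/3)·√0.0006301 = 9.538 m³/s.
Q_A = 125.7 m³/s vs Q_B = 9.538 m³/s, so channel A carries more.

channel A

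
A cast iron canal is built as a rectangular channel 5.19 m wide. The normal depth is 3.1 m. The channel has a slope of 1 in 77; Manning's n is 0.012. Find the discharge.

Flow area A = b·y = 5.19 × 3.1 = 16.09 m². Wetted perimeter P = b + 2y = 5.19 + 2×3.1 = 11.39 m.
Hydraulic radius R = A/P = 16.09/11.39 = 1.413 m.
Manning's equation: Q = (1/n) A R^(2/3) S^(1/2) = (1/0.012) × 16.09 × 1.413^(2/3) × 0.01299^(1/2) = 192 m³/s.

Q = 192 m³/s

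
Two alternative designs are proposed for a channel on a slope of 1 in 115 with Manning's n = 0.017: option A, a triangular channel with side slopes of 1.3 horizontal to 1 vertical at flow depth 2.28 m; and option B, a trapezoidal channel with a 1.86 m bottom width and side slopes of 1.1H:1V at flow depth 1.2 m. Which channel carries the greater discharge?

channel A

Channel A: For a triangular section with side slope z = 1.3: A = zy² = 1.3×2.28² = 6.758 m²; P = 2y√(1+z²) = 2×2.28×1.64 = 7.479 m. Hydraulic radius R = A/P = 6.758/7.479 = 0.9036 m. Q_A = (1/0.017)·6.758·0.9036^(2/3)·√0.008696 = 34.65 m³/s.
Channel B: With bottom width b = 1.86 m and side slope z = 1.1: A = (b + zy)y = (1.86 + 1.1×1.2)×1.2 = 3.816 m²; P = b + 2y√(1+z²) = 1.86 + 2×1.2×1.487 = 5.428 m. Hydraulic radius R = A/P = 3.816/5.428 = 0.703 m. Q_B = (1/0.017)·3.816·0.703^(2/3)·√0.008696 = 16.55 m³/s.
Q_A = 34.65 m³/s vs Q_B = 16.55 m³/s, so channel A carries more.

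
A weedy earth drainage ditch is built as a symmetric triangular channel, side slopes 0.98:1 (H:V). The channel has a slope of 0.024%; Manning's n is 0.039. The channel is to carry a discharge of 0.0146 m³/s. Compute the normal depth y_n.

y_n = 0.38 m

Manning's equation rearranged: A R^(2/3) = nQ / (1·√S) = 0.039 × 0.0146 / (√0.00024) = 0.03675.
Try y = 0.424 m: A R^(2/3) = 0.04938 — over.
Try y = 0.277 m: A R^(2/3) = 0.01587 — short.
Try y = 0.38 m: A R^(2/3) = 0.03687 — ≈ 0.03675.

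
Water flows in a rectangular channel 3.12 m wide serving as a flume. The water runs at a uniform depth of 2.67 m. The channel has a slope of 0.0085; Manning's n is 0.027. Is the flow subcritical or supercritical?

Flow area A = b·y = 3.12 × 2.67 = 8.33 m². Wetted perimeter P = b + 2y = 3.12 + 2×2.67 = 8.46 m.
Hydraulic radius R = A/P = 8.33/8.46 = 0.9847 m.
V = (1/n) R^(2/3) √S = (1/0.027) × 0.9847^(2/3) × √0.0085 = 3.38 m/s. Hydraulic depth D_h = A/T = 8.33/3.12 = 2.67 m.
Froude number Fr = V/√(g·D_h) = 3.38/√(9.81×2.67) = 0.66, which is less than 1, so the flow is subcritical.

subcritical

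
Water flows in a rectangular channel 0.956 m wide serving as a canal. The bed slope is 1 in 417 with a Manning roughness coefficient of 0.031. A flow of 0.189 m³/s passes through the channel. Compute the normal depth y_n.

Manning's equation rearranged: A R^(2/3) = nQ / (1·√S) = 0.031 × 0.189 / (√0.002398) = 0.1196.
Try y = 0.247 m: A R^(2/3) = 0.07042 — low.
Try y = 0.411 m: A R^(2/3) = 0.1436 — high.
Try y = 0.36 m: A R^(2/3) = 0.1198 — ≈ 0.1196.

y_n = 0.36 m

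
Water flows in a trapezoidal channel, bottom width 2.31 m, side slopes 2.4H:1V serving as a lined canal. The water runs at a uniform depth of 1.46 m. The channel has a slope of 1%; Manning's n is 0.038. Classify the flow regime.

subcritical

With bottom width b = 2.31 m and side slope z = 2.4: A = (b + zy)y = (2.31 + 2.4×1.46)×1.46 = 8.488 m²; P = b + 2y√(1+z²) = 2.31 + 2×1.46×2.6 = 9.902 m.
Hydraulic radius R = A/P = 8.488/9.902 = 0.8572 m.
V = (1/n) R^(2/3) √S = (1/0.038) × 0.8572^(2/3) × √0.01 = 2.375 m/s. Hydraulic depth D_h = A/T = 8.488/9.318 = 0.911 m.
Froude number Fr = V/√(g·D_h) = 2.375/√(9.81×0.911) = 0.794, which is less than 1, so the flow is subcritical.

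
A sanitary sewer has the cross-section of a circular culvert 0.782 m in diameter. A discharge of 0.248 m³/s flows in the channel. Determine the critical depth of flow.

At critical depth, Q² T / (g A³) = 1, i.e. A³/T = Q²/g = 0.248²/9.81 = 0.00627.
At y = 0.378 m: A³/T = 0.01556 — too large.
At y = 0.214 m: A³/T = 0.001738 — too small.
At y = 0.298 m: A³/T = 0.006255 — matches.

y_c = 0.298 m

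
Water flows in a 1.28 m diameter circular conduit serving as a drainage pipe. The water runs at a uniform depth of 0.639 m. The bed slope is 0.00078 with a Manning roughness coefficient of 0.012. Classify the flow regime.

For a circular section of diameter D = 1.28 m at depth y = 0.639 m, the central angle is θ = 2 arccos(1 − 2y/D) = 3.138 rad. Then A = (D²/8)(θ − sin θ) = 0.6421 m² and P = Dθ/2 = 2.009 m.
Hydraulic radius R = A/P = 0.6421/2.009 = 0.3197 m.
V = (1/n) R^(2/3) √S = (1/0.012) × 0.3197^(2/3) × √0.00078 = 1.088 m/s. Hydraulic depth D_h = A/T = 0.6421/1.28 = 0.5017 m.
Froude number Fr = V/√(g·D_h) = 1.088/√(9.81×0.5017) = 0.491, which is less than 1, so the flow is subcritical.

subcritical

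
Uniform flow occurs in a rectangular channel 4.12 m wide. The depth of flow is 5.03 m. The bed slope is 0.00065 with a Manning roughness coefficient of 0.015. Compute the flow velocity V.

Flow area A = b·y = 4.12 × 5.03 = 20.72 m². Wetted perimeter P = b + 2y = 4.12 + 2×5.03 = 14.18 m.
Hydraulic radius R = A/P = 20.72/14.18 = 1.461 m.
From Manning's equation, V = (1/n) R^(2/3) S^(1/2) = (1/0.015) × 1.461^(2/3) × 0.00065^(1/2) = 2.19 m/s.

V = 2.19 m/s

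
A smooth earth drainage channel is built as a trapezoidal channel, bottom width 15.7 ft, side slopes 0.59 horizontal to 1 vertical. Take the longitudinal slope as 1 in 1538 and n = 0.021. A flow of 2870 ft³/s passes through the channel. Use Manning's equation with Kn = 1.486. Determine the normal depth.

Manning's equation rearranged: A R^(2/3) = nQ / (1.486·√S) = 0.021 × 2870 / (1.486 × √0.0006502) = 1591.
Trying y = 13.1 ft: A R^(2/3) = 1086 — low.
Trying y = 17.6 ft: A R^(2/3) = 1854 — high.
Trying y = 16.2 ft: A R^(2/3) = 1592 — matches.

y_n = 16.2 ft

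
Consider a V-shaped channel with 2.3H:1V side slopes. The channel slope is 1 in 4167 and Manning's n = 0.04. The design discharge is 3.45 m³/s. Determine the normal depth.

y_n = 2.02 m

Manning's equation rearranged: A R^(2/3) = nQ / (1·√S) = 0.04 × 3.45 / (√0.00024) = 8.908.
At y = 1.63 m: A R^(2/3) = 5.033 — too small.
At y = 2.34 m: A R^(2/3) = 13.2 — too large.
At y = 2.02 m: A R^(2/3) = 8.918 — close enough.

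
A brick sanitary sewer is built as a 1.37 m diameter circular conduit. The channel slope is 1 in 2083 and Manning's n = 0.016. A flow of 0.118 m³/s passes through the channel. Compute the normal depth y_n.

Manning's equation rearranged: A R^(2/3) = nQ / (1·√S) = 0.016 × 0.118 / (√0.0004801) = 0.08617.
At y = 0.401 m: A R^(2/3) = 0.1347 — too large.
At y = 0.253 m: A R^(2/3) = 0.05374 — too small.
At y = 0.32 m: A R^(2/3) = 0.08635 — matches.

y_n = 0.32 m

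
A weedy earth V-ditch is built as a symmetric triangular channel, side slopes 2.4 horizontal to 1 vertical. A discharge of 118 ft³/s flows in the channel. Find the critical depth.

y_c = 2.72 ft

At critical depth, Q² T / (g A³) = 1, i.e. A³/T = Q²/g = 118²/32.2 = 432.4.
At y = 1.94 ft: A³/T = 79.14 — short.
At y = 2.72 ft: A³/T = 428.8 — matches.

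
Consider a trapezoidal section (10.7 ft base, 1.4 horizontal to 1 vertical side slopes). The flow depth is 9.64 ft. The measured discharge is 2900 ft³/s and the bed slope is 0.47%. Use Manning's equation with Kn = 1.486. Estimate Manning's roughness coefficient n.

n = 0.025

With bottom width b = 10.7 ft and side slope z = 1.4: A = (b + zy)y = (10.7 + 1.4×9.64)×9.64 = 233.2 ft²; P = b + 2y√(1+z²) = 10.7 + 2×9.64×1.72 = 43.87 ft.
Hydraulic radius R = A/P = 233.2/43.87 = 5.317 ft.
Rearranging Manning's equation: n = (1.486/Q) A R^(2/3) S^(1/2) = (1.486/2900) × 233.2 × 5.317^(2/3) × √0.0047 = 0.025.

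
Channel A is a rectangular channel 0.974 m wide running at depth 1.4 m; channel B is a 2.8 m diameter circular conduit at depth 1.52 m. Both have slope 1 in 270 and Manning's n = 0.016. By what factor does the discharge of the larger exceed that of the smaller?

Channel A: Flow area A = b·y = 0.974 × 1.4 = 1.364 m². Wetted perimeter P = b + 2y = 0.974 + 2×1.4 = 3.774 m. Hydraulic radius R = A/P = 1.364/3.774 = 0.3613 m. Q_A = (1/0.016)·1.364·0.3613^(2/3)·√0.003704 = 2.631 m³/s.
Channel B: For a circular section of diameter D = 2.8 m at depth y = 1.52 m, the central angle is θ = 2 arccos(1 − 2y/D) = 3.313 rad. Then A = (D²/8)(θ − sin θ) = 3.414 m² and P = Dθ/2 = 4.639 m. Hydraulic radius R = A/P = 3.414/4.639 = 0.7361 m. Q_B = (1/0.016)·3.414·0.7361^(2/3)·√0.003704 = 10.59 m³/s.
The larger discharge is 10.59 m³/s and the smaller is 2.631 m³/s; the ratio is 4.02.

4.02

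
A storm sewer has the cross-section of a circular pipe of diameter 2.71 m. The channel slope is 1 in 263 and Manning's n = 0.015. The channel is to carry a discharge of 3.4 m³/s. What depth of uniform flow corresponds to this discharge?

y_n = 0.791 m

Manning's equation rearranged: A R^(2/3) = nQ / (1·√S) = 0.015 × 3.4 / (√0.003802) = 0.8271.
Trying y = 0.586 m: A R^(2/3) = 0.4561 — short.
Trying y = 0.885 m: A R^(2/3) = 1.026 — over.
Trying y = 0.791 m: A R^(2/3) = 0.8262 — matches.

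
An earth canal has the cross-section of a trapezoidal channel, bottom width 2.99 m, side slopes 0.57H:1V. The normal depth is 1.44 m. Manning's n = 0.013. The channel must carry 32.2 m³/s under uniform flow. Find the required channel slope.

With bottom width b = 2.99 m and side slope z = 0.57: A = (b + zy)y = (2.99 + 0.57×1.44)×1.44 = 5.488 m²; P = b + 2y√(1+z²) = 2.99 + 2×1.44×1.151 = 6.305 m.
Hydraulic radius R = A/P = 5.488/6.305 = 0.8703 m.
From Manning's equation, S = [nQ / (1 A R^(2/3))]² = [0.013 × 32.2 / (1 × 5.488 × 0.8703^(2/3))]² = 0.007.

S = 0.007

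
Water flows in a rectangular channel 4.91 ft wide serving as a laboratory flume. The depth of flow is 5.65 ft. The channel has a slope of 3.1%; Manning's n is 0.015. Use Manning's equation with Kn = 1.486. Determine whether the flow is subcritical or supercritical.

supercritical

Flow area A = b·y = 4.91 × 5.65 = 27.74 ft². Wetted perimeter P = b + 2y = 4.91 + 2×5.65 = 16.21 ft.
Hydraulic radius R = A/P = 27.74/16.21 = 1.711 ft.
V = (1.486/n) R^(2/3) √S = (1.486/0.015) × 1.711^(2/3) × √0.031 = 24.96 ft/s. Hydraulic depth D_h = A/T = 27.74/4.91 = 5.65 ft.
Froude number Fr = V/√(g·D_h) = 24.96/√(32.2×5.65) = 1.85, which is greater than 1, so the flow is supercritical.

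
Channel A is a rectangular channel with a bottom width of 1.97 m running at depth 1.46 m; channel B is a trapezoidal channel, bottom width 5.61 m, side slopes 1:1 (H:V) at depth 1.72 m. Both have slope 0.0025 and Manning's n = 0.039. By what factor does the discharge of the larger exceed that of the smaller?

Channel A: Flow area A = b·y = 1.97 × 1.46 = 2.876 m². Wetted perimeter P = b + 2y = 1.97 + 2×1.46 = 4.89 m. Hydraulic radius R = A/P = 2.876/4.89 = 0.5882 m. Q_A = (1/0.039)·2.876·0.5882^(2/3)·√0.0025 = 2.589 m³/s.
Channel B: With bottom width b = 5.61 m and side slope z = 1: A = (b + zy)y = (5.61 + 1×1.72)×1.72 = 12.61 m²; P = b + 2y√(1+z²) = 5.61 + 2×1.72×1.414 = 10.47 m. Hydraulic radius R = A/P = 12.61/10.47 = 1.204 m. Q_B = (1/0.039)·12.61·1.204^(2/3)·√0.0025 = 18.29 m³/s.
The larger discharge is 18.29 m³/s and the smaller is 2.589 m³/s; the ratio is 7.07.

7.07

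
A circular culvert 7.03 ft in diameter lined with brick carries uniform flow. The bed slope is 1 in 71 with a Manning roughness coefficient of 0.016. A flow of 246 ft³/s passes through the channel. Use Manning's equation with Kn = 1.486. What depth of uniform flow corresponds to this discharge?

y_n = 3.07 ft

Manning's equation rearranged: A R^(2/3) = nQ / (1.486·√S) = 0.016 × 246 / (1.486 × √0.01408) = 22.32.
At y = 2.53 ft: A R^(2/3) = 15.66 — short.
At y = 3.07 ft: A R^(2/3) = 22.32 — ≈ 22.32.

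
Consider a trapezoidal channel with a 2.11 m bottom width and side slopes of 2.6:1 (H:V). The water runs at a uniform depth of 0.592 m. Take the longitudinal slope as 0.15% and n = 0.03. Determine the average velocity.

V = 0.7 m/s

With bottom width b = 2.11 m and side slope z = 2.6: A = (b + zy)y = (2.11 + 2.6×0.592)×0.592 = 2.16 m²; P = b + 2y√(1+z²) = 2.11 + 2×0.592×2.786 = 5.408 m.
Hydraulic radius R = A/P = 2.16/5.408 = 0.3995 m.
From Manning's equation, V = (1/n) R^(2/3) S^(1/2) = (1/0.03) × 0.3995^(2/3) × 0.0015^(1/2) = 0.7 m/s.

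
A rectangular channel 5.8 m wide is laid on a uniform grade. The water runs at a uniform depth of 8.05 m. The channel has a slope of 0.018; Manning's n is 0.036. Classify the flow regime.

subcritical

Flow area A = b·y = 5.8 × 8.05 = 46.69 m². Wetted perimeter P = b + 2y = 5.8 + 2×8.05 = 21.9 m.
Hydraulic radius R = A/P = 46.69/21.9 = 2.132 m.
V = (1/n) R^(2/3) √S = (1/0.036) × 2.132^(2/3) × √0.018 = 6.173 m/s. Hydraulic depth D_h = A/T = 46.69/5.8 = 8.05 m.
Froude number Fr = V/√(g·D_h) = 6.173/√(9.81×8.05) = 0.695, which is less than 1, so the flow is subcritical.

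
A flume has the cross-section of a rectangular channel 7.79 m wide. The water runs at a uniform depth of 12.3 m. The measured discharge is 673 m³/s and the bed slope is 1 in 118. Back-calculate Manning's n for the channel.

Flow area A = b·y = 7.79 × 12.3 = 95.82 m². Wetted perimeter P = b + 2y = 7.79 + 2×12.3 = 32.39 m.
Hydraulic radius R = A/P = 95.82/32.39 = 2.958 m.
Rearranging Manning's equation: n = (1/Q) A R^(2/3) S^(1/2) = (1/673) × 95.82 × 2.958^(2/3) × √0.008475 = 0.027.

n = 0.027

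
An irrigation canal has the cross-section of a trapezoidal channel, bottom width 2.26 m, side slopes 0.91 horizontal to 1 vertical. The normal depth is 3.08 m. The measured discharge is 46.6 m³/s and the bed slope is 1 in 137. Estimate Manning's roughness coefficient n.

n = 0.037

With bottom width b = 2.26 m and side slope z = 0.91: A = (b + zy)y = (2.26 + 0.91×3.08)×3.08 = 15.59 m²; P = b + 2y√(1+z²) = 2.26 + 2×3.08×1.352 = 10.59 m.
Hydraulic radius R = A/P = 15.59/10.59 = 1.473 m.
Rearranging Manning's equation: n = (1/Q) A R^(2/3) S^(1/2) = (1/46.6) × 15.59 × 1.473^(2/3) × √0.007299 = 0.037.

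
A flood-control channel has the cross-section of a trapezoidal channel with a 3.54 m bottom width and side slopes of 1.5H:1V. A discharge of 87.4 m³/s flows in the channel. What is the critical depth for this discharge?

At critical depth, Q² T / (g A³) = 1, i.e. A³/T = Q²/g = 87.4²/9.81 = 778.7.
Try y = 3.46 m: A³/T = 1980 — too large.
Try y = 2.41 m: A³/T = 476.1 — too small.
Try y = 2.74 m: A³/T = 783.1 — ≈ 778.7.

y_c = 2.74 m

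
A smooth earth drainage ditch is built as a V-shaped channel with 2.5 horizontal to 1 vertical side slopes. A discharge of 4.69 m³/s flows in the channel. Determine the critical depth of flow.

At critical depth, Q² T / (g A³) = 1, i.e. A³/T = Q²/g = 4.69²/9.81 = 2.242.
Trying y = 0.663 m: A³/T = 0.4003 — too small.
Trying y = 1.18 m: A³/T = 7.149 — too large.
Trying y = 0.936 m: A³/T = 2.245 — ≈ 2.242.

y_c = 0.936 m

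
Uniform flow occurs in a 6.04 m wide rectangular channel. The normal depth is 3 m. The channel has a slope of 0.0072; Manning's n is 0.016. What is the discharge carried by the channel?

Q = 126 m³/s

Flow area A = b·y = 6.04 × 3 = 18.12 m². Wetted perimeter P = b + 2y = 6.04 + 2×3 = 12.04 m.
Hydraulic radius R = A/P = 18.12/12.04 = 1.505 m.
Manning's equation: Q = (1/n) A R^(2/3) S^(1/2) = (1/0.016) × 18.12 × 1.505^(2/3) × 0.0072^(1/2) = 126 m³/s.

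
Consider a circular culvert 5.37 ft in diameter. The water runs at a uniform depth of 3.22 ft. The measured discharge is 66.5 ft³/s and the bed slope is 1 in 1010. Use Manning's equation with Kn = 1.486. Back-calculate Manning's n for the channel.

For a circular section of diameter D = 5.37 ft at depth y = 3.22 ft, the central angle is θ = 2 arccos(1 − 2y/D) = 3.543 rad. Then A = (D²/8)(θ − sin θ) = 14.18 ft² and P = Dθ/2 = 9.512 ft.
Hydraulic radius R = A/P = 14.18/9.512 = 1.49 ft.
Rearranging Manning's equation: n = (1.486/Q) A R^(2/3) S^(1/2) = (1.486/66.5) × 14.18 × 1.49^(2/3) × √0.0009901 = 0.013.

n = 0.013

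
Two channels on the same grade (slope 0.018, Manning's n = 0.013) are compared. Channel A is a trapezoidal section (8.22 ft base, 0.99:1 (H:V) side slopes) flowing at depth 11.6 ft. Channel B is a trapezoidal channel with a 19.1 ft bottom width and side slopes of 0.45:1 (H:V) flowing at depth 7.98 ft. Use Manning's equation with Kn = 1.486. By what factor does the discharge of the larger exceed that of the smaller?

Channel A: With bottom width b = 8.22 ft and side slope z = 0.99: A = (b + zy)y = (8.22 + 0.99×11.6)×11.6 = 228.6 ft²; P = b + 2y√(1+z²) = 8.22 + 2×11.6×1.407 = 40.87 ft. Hydraulic radius R = A/P = 228.6/40.87 = 5.593 ft. Q_A = (1.486/0.013)·228.6·5.593^(2/3)·√0.018 = 11040 ft³/s.
Channel B: With bottom width b = 19.1 ft and side slope z = 0.45: A = (b + zy)y = (19.1 + 0.45×7.98)×7.98 = 181.1 ft²; P = b + 2y√(1+z²) = 19.1 + 2×7.98×1.097 = 36.6 ft. Hydraulic radius R = A/P = 181.1/36.6 = 4.947 ft. Q_B = (1.486/0.013)·181.1·4.947^(2/3)·√0.018 = 8063 ft³/s.
The larger discharge is 11040 ft³/s and the smaller is 8063 ft³/s; the ratio is 1.37.

1.37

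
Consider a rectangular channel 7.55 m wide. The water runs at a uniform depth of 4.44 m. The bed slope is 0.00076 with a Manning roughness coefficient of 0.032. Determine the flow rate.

Flow area A = b·y = 7.55 × 4.44 = 33.52 m². Wetted perimeter P = b + 2y = 7.55 + 2×4.44 = 16.43 m.
Hydraulic radius R = A/P = 33.52/16.43 = 2.04 m.
Manning's equation: Q = (1/n) A R^(2/3) S^(1/2) = (1/0.032) × 33.52 × 2.04^(2/3) × 0.00076^(1/2) = 46.5 m³/s.

Q = 46.5 m³/s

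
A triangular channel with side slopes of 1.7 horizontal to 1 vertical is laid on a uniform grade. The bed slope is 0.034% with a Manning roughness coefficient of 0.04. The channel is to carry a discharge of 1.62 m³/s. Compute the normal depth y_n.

Manning's equation rearranged: A R^(2/3) = nQ / (1·√S) = 0.04 × 1.62 / (√0.00034) = 3.514.
At y = 1.24 m: A R^(2/3) = 1.721 — short.
At y = 1.62 m: A R^(2/3) = 3.511 — ≈ 3.514.

y_n = 1.62 m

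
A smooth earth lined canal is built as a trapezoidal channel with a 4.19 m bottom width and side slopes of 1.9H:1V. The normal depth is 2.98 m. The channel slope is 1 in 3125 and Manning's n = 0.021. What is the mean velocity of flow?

With bottom width b = 4.19 m and side slope z = 1.9: A = (b + zy)y = (4.19 + 1.9×2.98)×2.98 = 29.36 m²; P = b + 2y√(1+z²) = 4.19 + 2×2.98×2.147 = 16.99 m.
Hydraulic radius R = A/P = 29.36/16.99 = 1.728 m.
From Manning's equation, V = (1/n) R^(2/3) S^(1/2) = (1/0.021) × 1.728^(2/3) × 0.00032^(1/2) = 1.23 m/s.

V = 1.23 m/s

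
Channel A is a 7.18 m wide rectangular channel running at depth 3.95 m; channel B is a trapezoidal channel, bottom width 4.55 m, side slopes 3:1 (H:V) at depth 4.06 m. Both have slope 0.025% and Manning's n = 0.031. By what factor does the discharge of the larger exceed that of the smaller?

2.7

Channel A: Flow area A = b·y = 7.18 × 3.95 = 28.36 m². Wetted perimeter P = b + 2y = 7.18 + 2×3.95 = 15.08 m. Hydraulic radius R = A/P = 28.36/15.08 = 1.881 m. Q_A = (1/0.031)·28.36·1.881^(2/3)·√0.00025 = 22.04 m³/s.
Channel B: With bottom width b = 4.55 m and side slope z = 3: A = (b + zy)y = (4.55 + 3×4.06)×4.06 = 67.92 m²; P = b + 2y√(1+z²) = 4.55 + 2×4.06×3.162 = 30.23 m. Hydraulic radius R = A/P = 67.92/30.23 = 2.247 m. Q_B = (1/0.031)·67.92·2.247^(2/3)·√0.00025 = 59.43 m³/s.
The larger discharge is 59.43 m³/s and the smaller is 22.04 m³/s; the ratio is 2.7.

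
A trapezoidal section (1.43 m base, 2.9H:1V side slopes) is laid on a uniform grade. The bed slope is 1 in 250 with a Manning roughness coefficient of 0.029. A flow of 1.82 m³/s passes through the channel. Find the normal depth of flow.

y_n = 0.555 m

Manning's equation rearranged: A R^(2/3) = nQ / (1·√S) = 0.029 × 1.82 / (√0.004) = 0.8345.
Try y = 0.699 m: A R^(2/3) = 1.361 — too large.
Try y = 0.39 m: A R^(2/3) = 0.4082 — too small.
Try y = 0.555 m: A R^(2/3) = 0.836 — matches.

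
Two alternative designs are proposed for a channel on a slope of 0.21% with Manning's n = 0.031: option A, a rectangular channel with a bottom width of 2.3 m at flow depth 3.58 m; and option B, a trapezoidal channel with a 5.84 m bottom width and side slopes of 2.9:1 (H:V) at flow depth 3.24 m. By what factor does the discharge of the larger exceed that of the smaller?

Channel A: Flow area A = b·y = 2.3 × 3.58 = 8.234 m². Wetted perimeter P = b + 2y = 2.3 + 2×3.58 = 9.46 m. Hydraulic radius R = A/P = 8.234/9.46 = 0.8704 m. Q_A = (1/0.031)·8.234·0.8704^(2/3)·√0.0021 = 11.1 m³/s.
Channel B: With bottom width b = 5.84 m and side slope z = 2.9: A = (b + zy)y = (5.84 + 2.9×3.24)×3.24 = 49.36 m²; P = b + 2y√(1+z²) = 5.84 + 2×3.24×3.068 = 25.72 m. Hydraulic radius R = A/P = 49.36/25.72 = 1.919 m. Q_B = (1/0.031)·49.36·1.919^(2/3)·√0.0021 = 112.7 m³/s.
The larger discharge is 112.7 m³/s and the smaller is 11.1 m³/s; the ratio is 10.2.

10.2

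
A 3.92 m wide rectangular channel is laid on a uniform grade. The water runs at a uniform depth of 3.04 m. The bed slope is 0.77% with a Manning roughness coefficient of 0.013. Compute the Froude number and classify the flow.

Flow area A = b·y = 3.92 × 3.04 = 11.92 m². Wetted perimeter P = b + 2y = 3.92 + 2×3.04 = 10 m.
Hydraulic radius R = A/P = 11.92/10 = 1.192 m.
V = (1/n) R^(2/3) √S = (1/0.013) × 1.192^(2/3) × √0.0077 = 7.587 m/s. Hydraulic depth D_h = A/T = 11.92/3.92 = 3.04 m.
Froude number Fr = V/√(g·D_h) = 7.587/√(9.81×3.04) = 1.39, which is greater than 1, so the flow is supercritical.

supercritical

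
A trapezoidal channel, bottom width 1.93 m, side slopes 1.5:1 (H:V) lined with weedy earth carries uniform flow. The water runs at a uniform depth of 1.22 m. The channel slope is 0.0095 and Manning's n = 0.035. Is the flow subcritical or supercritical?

subcritical

With bottom width b = 1.93 m and side slope z = 1.5: A = (b + zy)y = (1.93 + 1.5×1.22)×1.22 = 4.587 m²; P = b + 2y√(1+z²) = 1.93 + 2×1.22×1.803 = 6.329 m.
Hydraulic radius R = A/P = 4.587/6.329 = 0.7248 m.
V = (1/n) R^(2/3) √S = (1/0.035) × 0.7248^(2/3) × √0.0095 = 2.247 m/s. Hydraulic depth D_h = A/T = 4.587/5.59 = 0.8206 m.
Froude number Fr = V/√(g·D_h) = 2.247/√(9.81×0.8206) = 0.792, which is less than 1, so the flow is subcritical.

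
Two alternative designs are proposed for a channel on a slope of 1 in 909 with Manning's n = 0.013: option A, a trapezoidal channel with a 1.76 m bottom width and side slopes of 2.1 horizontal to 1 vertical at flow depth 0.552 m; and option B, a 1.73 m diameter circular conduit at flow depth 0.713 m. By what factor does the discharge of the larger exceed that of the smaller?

1.74

Channel A: With bottom width b = 1.76 m and side slope z = 2.1: A = (b + zy)y = (1.76 + 2.1×0.552)×0.552 = 1.611 m²; P = b + 2y√(1+z²) = 1.76 + 2×0.552×2.326 = 4.328 m. Hydraulic radius R = A/P = 1.611/4.328 = 0.3723 m. Q_A = (1/0.013)·1.611·0.3723^(2/3)·√0.0011 = 2.128 m³/s.
Channel B: For a circular section of diameter D = 1.73 m at depth y = 0.713 m, the central angle is θ = 2 arccos(1 − 2y/D) = 2.788 rad. Then A = (D²/8)(θ − sin θ) = 0.9137 m² and P = Dθ/2 = 2.412 m. Hydraulic radius R = A/P = 0.9137/2.412 = 0.3788 m. Q_B = (1/0.013)·0.9137·0.3788^(2/3)·√0.0011 = 1.221 m³/s.
The larger discharge is 2.128 m³/s and the smaller is 1.221 m³/s; the ratio is 1.74.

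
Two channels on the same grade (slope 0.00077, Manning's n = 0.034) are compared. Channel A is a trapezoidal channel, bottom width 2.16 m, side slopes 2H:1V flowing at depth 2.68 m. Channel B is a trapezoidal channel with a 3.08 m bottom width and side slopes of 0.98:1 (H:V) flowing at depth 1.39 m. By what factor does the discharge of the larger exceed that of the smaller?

Channel A: With bottom width b = 2.16 m and side slope z = 2: A = (b + zy)y = (2.16 + 2×2.68)×2.68 = 20.15 m²; P = b + 2y√(1+z²) = 2.16 + 2×2.68×2.236 = 14.15 m. Hydraulic radius R = A/P = 20.15/14.15 = 1.425 m. Q_A = (1/0.034)·20.15·1.425^(2/3)·√0.00077 = 20.83 m³/s.
Channel B: With bottom width b = 3.08 m and side slope z = 0.98: A = (b + zy)y = (3.08 + 0.98×1.39)×1.39 = 6.175 m²; P = b + 2y√(1+z²) = 3.08 + 2×1.39×1.4 = 6.972 m. Hydraulic radius R = A/P = 6.175/6.972 = 0.8856 m. Q_B = (1/0.034)·6.175·0.8856^(2/3)·√0.00077 = 4.647 m³/s.
The larger discharge is 20.83 m³/s and the smaller is 4.647 m³/s; the ratio is 4.48.

4.48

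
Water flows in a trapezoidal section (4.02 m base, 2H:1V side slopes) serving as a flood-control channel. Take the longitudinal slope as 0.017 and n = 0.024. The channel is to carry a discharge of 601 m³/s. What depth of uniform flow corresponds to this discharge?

Manning's equation rearranged: A R^(2/3) = nQ / (1·√S) = 0.024 × 601 / (√0.017) = 110.6.
Try y = 5.46 m: A R^(2/3) = 164.7 — high.
Try y = 4.59 m: A R^(2/3) = 110.7 — matches.

y_n = 4.59 m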